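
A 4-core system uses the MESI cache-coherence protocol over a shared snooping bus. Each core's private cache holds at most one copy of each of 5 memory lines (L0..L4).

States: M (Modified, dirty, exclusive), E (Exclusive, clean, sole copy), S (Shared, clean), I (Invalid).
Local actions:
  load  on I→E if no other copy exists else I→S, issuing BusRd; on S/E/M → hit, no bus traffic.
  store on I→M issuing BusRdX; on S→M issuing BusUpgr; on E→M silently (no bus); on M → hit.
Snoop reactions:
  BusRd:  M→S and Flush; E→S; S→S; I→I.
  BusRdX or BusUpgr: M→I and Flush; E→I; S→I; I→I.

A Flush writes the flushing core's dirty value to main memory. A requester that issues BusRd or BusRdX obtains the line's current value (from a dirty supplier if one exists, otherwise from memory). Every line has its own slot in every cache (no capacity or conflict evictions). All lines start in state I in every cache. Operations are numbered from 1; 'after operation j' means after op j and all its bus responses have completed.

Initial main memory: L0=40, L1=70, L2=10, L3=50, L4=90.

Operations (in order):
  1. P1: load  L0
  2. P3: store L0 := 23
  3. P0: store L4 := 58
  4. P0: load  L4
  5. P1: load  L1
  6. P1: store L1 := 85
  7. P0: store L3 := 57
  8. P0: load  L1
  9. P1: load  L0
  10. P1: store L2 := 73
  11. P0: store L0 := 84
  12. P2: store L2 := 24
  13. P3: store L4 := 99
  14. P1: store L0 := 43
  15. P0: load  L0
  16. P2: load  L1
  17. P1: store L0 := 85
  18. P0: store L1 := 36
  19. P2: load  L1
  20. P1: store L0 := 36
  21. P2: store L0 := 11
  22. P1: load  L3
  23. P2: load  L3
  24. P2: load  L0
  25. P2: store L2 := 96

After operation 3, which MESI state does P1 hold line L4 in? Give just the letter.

[1] P1: load  L0 | P0:I, P1:E(40), P2:I, P3:I | bus: BusRd
[2] P3: store L0 := 23 | P0:I, P1:I, P2:I, P3:M(23) | bus: BusRdX
[3] P0: store L4 := 58 | P0:M(58), P1:I, P2:I, P3:I | bus: BusRdX
[4] P0: load  L4 | P0:M(58), P1:I, P2:I, P3:I | bus: none
[5] P1: load  L1 | P0:I, P1:E(70), P2:I, P3:I | bus: BusRd
[6] P1: store L1 := 85 | P0:I, P1:M(85), P2:I, P3:I | bus: none
[7] P0: store L3 := 57 | P0:M(57), P1:I, P2:I, P3:I | bus: BusRdX
[8] P0: load  L1 | P0:S(85), P1:S(85), P2:I, P3:I | bus: BusRd,Flush
[9] P1: load  L0 | P0:I, P1:S(23), P2:I, P3:S(23) | bus: BusRd,Flush
[10] P1: store L2 := 73 | P0:I, P1:M(73), P2:I, P3:I | bus: BusRdX
[11] P0: store L0 := 84 | P0:M(84), P1:I, P2:I, P3:I | bus: BusRdX
[12] P2: store L2 := 24 | P0:I, P1:I, P2:M(24), P3:I | bus: BusRdX,Flush
[13] P3: store L4 := 99 | P0:I, P1:I, P2:I, P3:M(99) | bus: BusRdX,Flush
[14] P1: store L0 := 43 | P0:I, P1:M(43), P2:I, P3:I | bus: BusRdX,Flush
[15] P0: load  L0 | P0:S(43), P1:S(43), P2:I, P3:I | bus: BusRd,Flush
[16] P2: load  L1 | P0:S(85), P1:S(85), P2:S(85), P3:I | bus: BusRd
[17] P1: store L0 := 85 | P0:I, P1:M(85), P2:I, P3:I | bus: BusUpgr
[18] P0: store L1 := 36 | P0:M(36), P1:I, P2:I, P3:I | bus: BusUpgr
[19] P2: load  L1 | P0:S(36), P1:I, P2:S(36), P3:I | bus: BusRd,Flush
[20] P1: store L0 := 36 | P0:I, P1:M(36), P2:I, P3:I | bus: none
[21] P2: store L0 := 11 | P0:I, P1:I, P2:M(11), P3:I | bus: BusRdX,Flush
[22] P1: load  L3 | P0:S(57), P1:S(57), P2:I, P3:I | bus: BusRd,Flush
[23] P2: load  L3 | P0:S(57), P1:S(57), P2:S(57), P3:I | bus: BusRd
[24] P2: load  L0 | P0:I, P1:I, P2:M(11), P3:I | bus: none
[25] P2: store L2 := 96 | P0:I, P1:I, P2:M(96), P3:I | bus: none

state = I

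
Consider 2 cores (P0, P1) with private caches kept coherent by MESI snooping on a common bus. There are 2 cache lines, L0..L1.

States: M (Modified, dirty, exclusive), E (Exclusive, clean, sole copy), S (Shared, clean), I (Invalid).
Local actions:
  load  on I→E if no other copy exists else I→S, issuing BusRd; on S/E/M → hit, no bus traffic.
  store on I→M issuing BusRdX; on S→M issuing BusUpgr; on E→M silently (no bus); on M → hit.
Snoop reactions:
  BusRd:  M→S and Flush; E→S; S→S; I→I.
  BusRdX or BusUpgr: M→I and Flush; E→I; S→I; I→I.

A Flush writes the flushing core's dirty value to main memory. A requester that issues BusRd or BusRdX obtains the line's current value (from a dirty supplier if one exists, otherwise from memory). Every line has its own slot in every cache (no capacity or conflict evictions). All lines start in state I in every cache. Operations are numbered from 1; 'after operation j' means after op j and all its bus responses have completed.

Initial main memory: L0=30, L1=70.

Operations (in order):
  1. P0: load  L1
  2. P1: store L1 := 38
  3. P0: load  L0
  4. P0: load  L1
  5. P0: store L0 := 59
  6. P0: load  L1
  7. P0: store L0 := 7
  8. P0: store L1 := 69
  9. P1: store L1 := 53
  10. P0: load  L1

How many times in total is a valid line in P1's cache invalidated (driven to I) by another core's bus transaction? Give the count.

invalidations = 1

1. P0: load  L1  bus=[BusRd]  L1: P0=E P1=I  mem[L1]=70
2. P1: store L1 := 38  bus=[BusRdX]  L1: P0=I P1=M  mem[L1]=70
3. P0: load  L0  bus=[BusRd]  L0: P0=E P1=I  mem[L0]=30
4. P0: load  L1  bus=[BusRd,Flush]  L1: P0=S P1=S  mem[L1]=38
5. P0: store L0 := 59  bus=[-]  L0: P0=M P1=I  mem[L0]=30
6. P0: load  L1  bus=[-]  L1: P0=S P1=S  mem[L1]=38
7. P0: store L0 := 7  bus=[-]  L0: P0=M P1=I  mem[L0]=30
8. P0: store L1 := 69  bus=[BusUpgr]  L1: P0=M P1=I  mem[L1]=38
9. P1: store L1 := 53  bus=[BusRdX,Flush]  L1: P0=I P1=M  mem[L1]=69
10. P0: load  L1  bus=[BusRd,Flush]  L1: P0=S P1=S  mem[L1]=53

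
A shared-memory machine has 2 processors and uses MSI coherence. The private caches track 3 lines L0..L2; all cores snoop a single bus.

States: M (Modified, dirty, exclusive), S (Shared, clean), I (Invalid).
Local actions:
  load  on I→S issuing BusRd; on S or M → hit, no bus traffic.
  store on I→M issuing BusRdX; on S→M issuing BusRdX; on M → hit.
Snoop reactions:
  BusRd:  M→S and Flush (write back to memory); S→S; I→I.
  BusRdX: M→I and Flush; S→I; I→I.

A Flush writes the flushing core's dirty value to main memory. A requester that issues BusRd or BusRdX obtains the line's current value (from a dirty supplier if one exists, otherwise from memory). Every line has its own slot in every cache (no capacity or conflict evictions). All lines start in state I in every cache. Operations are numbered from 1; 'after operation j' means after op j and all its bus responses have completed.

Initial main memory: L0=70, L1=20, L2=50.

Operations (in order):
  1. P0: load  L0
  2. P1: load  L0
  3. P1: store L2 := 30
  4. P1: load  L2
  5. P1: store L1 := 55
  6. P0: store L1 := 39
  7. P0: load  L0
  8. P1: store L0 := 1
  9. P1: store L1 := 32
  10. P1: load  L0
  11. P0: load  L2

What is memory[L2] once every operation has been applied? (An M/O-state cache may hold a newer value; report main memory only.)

1. P0: load  L0  bus=[BusRd]  L0: P0=S P1=I  mem[L0]=70
2. P1: load  L0  bus=[BusRd]  L0: P0=S P1=S  mem[L0]=70
3. P1: store L2 := 30  bus=[BusRdX]  L2: P0=I P1=M  mem[L2]=50
4. P1: load  L2  bus=[-]  L2: P0=I P1=M  mem[L2]=50
5. P1: store L1 := 55  bus=[BusRdX]  L1: P0=I P1=M  mem[L1]=20
6. P0: store L1 := 39  bus=[BusRdX,Flush]  L1: P0=M P1=I  mem[L1]=55
7. P0: load  L0  bus=[-]  L0: P0=S P1=S  mem[L0]=70
8. P1: store L0 := 1  bus=[BusRdX]  L0: P0=I P1=M  mem[L0]=70
9. P1: store L1 := 32  bus=[BusRdX,Flush]  L1: P0=I P1=M  mem[L1]=39
10. P1: load  L0  bus=[-]  L0: P0=I P1=M  mem[L0]=70
11. P0: load  L2  bus=[BusRd,Flush]  L2: P0=S P1=S  mem[L2]=30

memory[L2] = 30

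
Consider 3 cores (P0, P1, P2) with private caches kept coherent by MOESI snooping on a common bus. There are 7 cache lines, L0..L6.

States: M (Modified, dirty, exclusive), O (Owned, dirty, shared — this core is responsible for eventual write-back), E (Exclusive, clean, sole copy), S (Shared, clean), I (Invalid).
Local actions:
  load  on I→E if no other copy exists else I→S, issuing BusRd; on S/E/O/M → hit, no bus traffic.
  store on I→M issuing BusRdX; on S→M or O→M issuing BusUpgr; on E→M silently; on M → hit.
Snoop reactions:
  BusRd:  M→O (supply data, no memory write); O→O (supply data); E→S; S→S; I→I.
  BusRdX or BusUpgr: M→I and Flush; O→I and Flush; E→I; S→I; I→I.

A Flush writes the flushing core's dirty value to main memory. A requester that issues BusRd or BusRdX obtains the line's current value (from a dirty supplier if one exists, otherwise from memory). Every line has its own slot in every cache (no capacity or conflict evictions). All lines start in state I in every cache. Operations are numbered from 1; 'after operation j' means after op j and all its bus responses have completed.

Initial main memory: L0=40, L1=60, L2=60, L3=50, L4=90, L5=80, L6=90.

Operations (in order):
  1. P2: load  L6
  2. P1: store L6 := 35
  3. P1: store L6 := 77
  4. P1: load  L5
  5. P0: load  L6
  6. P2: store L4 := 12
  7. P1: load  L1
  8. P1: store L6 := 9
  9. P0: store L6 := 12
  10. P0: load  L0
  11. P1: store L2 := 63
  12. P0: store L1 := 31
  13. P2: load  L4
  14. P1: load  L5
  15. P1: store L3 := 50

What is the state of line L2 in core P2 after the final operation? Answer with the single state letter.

state = I

step 1: P2: load  L6  ⟶  IIE  (L6)  txn=BusRd  M[L6]=90
step 2: P1: store L6 := 35  ⟶  IMI  (L6)  txn=BusRdX  M[L6]=90
step 3: P1: store L6 := 77  ⟶  IMI  (L6)  txn=∅  M[L6]=90
step 4: P1: load  L5  ⟶  IEI  (L5)  txn=BusRd  M[L5]=80
step 5: P0: load  L6  ⟶  SOI  (L6)  txn=BusRd  M[L6]=90
step 6: P2: store L4 := 12  ⟶  IIM  (L4)  txn=BusRdX  M[L4]=90
step 7: P1: load  L1  ⟶  IEI  (L1)  txn=BusRd  M[L1]=60
step 8: P1: store L6 := 9  ⟶  IMI  (L6)  txn=BusUpgr  M[L6]=90
step 9: P0: store L6 := 12  ⟶  MII  (L6)  txn=BusRdX+Flush  M[L6]=9
step 10: P0: load  L0  ⟶  EII  (L0)  txn=BusRd  M[L0]=40
step 11: P1: store L2 := 63  ⟶  IMI  (L2)  txn=BusRdX  M[L2]=60
step 12: P0: store L1 := 31  ⟶  MII  (L1)  txn=BusRdX  M[L1]=60
step 13: P2: load  L4  ⟶  IIM  (L4)  txn=∅  M[L4]=90
step 14: P1: load  L5  ⟶  IEI  (L5)  txn=∅  M[L5]=80
step 15: P1: store L3 := 50  ⟶  IMI  (L3)  txn=BusRdX  M[L3]=50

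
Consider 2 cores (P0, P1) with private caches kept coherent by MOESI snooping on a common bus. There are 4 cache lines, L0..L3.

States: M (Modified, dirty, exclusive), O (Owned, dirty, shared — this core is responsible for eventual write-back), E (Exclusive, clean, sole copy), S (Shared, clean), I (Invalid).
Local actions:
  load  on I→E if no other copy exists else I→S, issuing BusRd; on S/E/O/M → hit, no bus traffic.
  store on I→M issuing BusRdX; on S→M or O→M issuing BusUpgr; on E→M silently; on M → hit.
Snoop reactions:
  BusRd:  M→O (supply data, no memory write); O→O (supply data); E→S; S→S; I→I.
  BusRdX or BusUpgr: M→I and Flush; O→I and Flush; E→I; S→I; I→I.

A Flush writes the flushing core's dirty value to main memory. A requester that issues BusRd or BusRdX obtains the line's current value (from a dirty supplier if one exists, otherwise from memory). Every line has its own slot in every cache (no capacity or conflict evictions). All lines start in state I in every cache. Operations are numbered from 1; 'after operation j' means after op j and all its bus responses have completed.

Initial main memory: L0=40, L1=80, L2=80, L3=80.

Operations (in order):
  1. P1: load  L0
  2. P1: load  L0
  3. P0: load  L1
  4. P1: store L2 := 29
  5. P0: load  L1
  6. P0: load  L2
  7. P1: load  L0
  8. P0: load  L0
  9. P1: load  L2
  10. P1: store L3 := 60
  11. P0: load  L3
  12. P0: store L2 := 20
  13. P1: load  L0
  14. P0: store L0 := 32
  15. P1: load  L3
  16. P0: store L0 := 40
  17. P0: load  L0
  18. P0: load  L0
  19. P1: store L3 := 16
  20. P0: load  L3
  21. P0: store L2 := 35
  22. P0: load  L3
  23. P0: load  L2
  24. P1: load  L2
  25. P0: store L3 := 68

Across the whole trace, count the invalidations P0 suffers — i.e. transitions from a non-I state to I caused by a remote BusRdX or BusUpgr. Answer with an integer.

step 1: P1: load  L0  ⟶  IE  (L0)  txn=BusRd  M[L0]=40
step 2: P1: load  L0  ⟶  IE  (L0)  txn=∅  M[L0]=40
step 3: P0: load  L1  ⟶  EI  (L1)  txn=BusRd  M[L1]=80
step 4: P1: store L2 := 29  ⟶  IM  (L2)  txn=BusRdX  M[L2]=80
step 5: P0: load  L1  ⟶  EI  (L1)  txn=∅  M[L1]=80
step 6: P0: load  L2  ⟶  SO  (L2)  txn=BusRd  M[L2]=80
step 7: P1: load  L0  ⟶  IE  (L0)  txn=∅  M[L0]=40
step 8: P0: load  L0  ⟶  SS  (L0)  txn=BusRd  M[L0]=40
step 9: P1: load  L2  ⟶  SO  (L2)  txn=∅  M[L2]=80
step 10: P1: store L3 := 60  ⟶  IM  (L3)  txn=BusRdX  M[L3]=80
step 11: P0: load  L3  ⟶  SO  (L3)  txn=BusRd  M[L3]=80
step 12: P0: store L2 := 20  ⟶  MI  (L2)  txn=BusUpgr+Flush  M[L2]=29
step 13: P1: load  L0  ⟶  SS  (L0)  txn=∅  M[L0]=40
step 14: P0: store L0 := 32  ⟶  MI  (L0)  txn=BusUpgr  M[L0]=40
step 15: P1: load  L3  ⟶  SO  (L3)  txn=∅  M[L3]=80
step 16: P0: store L0 := 40  ⟶  MI  (L0)  txn=∅  M[L0]=40
step 17: P0: load  L0  ⟶  MI  (L0)  txn=∅  M[L0]=40
step 18: P0: load  L0  ⟶  MI  (L0)  txn=∅  M[L0]=40
step 19: P1: store L3 := 16  ⟶  IM  (L3)  txn=BusUpgr  M[L3]=80
step 20: P0: load  L3  ⟶  SO  (L3)  txn=BusRd  M[L3]=80
step 21: P0: store L2 := 35  ⟶  MI  (L2)  txn=∅  M[L2]=29
step 22: P0: load  L3  ⟶  SO  (L3)  txn=∅  M[L3]=80
step 23: P0: load  L2  ⟶  MI  (L2)  txn=∅  M[L2]=29
step 24: P1: load  L2  ⟶  OS  (L2)  txn=BusRd  M[L2]=29
step 25: P0: store L3 := 68  ⟶  MI  (L3)  txn=BusUpgr+Flush  M[L3]=16

invalidations = 1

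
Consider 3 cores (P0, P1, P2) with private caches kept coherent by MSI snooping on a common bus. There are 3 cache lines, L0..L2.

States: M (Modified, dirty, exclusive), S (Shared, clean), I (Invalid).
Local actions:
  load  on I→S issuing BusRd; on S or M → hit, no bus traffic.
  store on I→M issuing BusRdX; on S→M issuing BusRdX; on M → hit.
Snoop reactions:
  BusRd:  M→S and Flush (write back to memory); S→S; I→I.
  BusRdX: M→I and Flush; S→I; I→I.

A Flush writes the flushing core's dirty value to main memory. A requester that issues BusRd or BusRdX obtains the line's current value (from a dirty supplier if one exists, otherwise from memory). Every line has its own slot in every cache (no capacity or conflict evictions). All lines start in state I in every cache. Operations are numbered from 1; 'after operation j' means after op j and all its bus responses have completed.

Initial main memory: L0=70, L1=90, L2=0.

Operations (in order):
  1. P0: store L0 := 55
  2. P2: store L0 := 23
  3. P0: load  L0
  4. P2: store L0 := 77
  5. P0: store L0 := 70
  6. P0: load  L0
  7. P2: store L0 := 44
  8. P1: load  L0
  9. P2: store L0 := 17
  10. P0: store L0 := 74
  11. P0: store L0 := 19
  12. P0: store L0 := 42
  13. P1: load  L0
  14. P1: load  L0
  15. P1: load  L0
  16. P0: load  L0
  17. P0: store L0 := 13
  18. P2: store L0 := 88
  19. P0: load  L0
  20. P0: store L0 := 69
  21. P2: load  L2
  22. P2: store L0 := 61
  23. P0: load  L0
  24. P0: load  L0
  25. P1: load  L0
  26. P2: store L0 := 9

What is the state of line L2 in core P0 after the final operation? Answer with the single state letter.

state = I

  op1 P0: store L0 := 55 → M/I/I on L0; bus BusRdX; mem=70
  op2 P2: store L0 := 23 → I/I/M on L0; bus BusRdX Flush; mem=55
  op3 P0: load  L0 → S/I/S on L0; bus BusRd Flush; mem=23
  op4 P2: store L0 := 77 → I/I/M on L0; bus BusRdX; mem=23
  op5 P0: store L0 := 70 → M/I/I on L0; bus BusRdX Flush; mem=77
  op6 P0: load  L0 → M/I/I on L0; bus (none); mem=77
  op7 P2: store L0 := 44 → I/I/M on L0; bus BusRdX Flush; mem=70
  op8 P1: load  L0 → I/S/S on L0; bus BusRd Flush; mem=44
  op9 P2: store L0 := 17 → I/I/M on L0; bus BusRdX; mem=44
  op10 P0: store L0 := 74 → M/I/I on L0; bus BusRdX Flush; mem=17
  op11 P0: store L0 := 19 → M/I/I on L0; bus (none); mem=17
  op12 P0: store L0 := 42 → M/I/I on L0; bus (none); mem=17
  op13 P1: load  L0 → S/S/I on L0; bus BusRd Flush; mem=42
  op14 P1: load  L0 → S/S/I on L0; bus (none); mem=42
  op15 P1: load  L0 → S/S/I on L0; bus (none); mem=42
  op16 P0: load  L0 → S/S/I on L0; bus (none); mem=42
  op17 P0: store L0 := 13 → M/I/I on L0; bus BusRdX; mem=42
  op18 P2: store L0 := 88 → I/I/M on L0; bus BusRdX Flush; mem=13
  op19 P0: load  L0 → S/I/S on L0; bus BusRd Flush; mem=88
  op20 P0: store L0 := 69 → M/I/I on L0; bus BusRdX; mem=88
  op21 P2: load  L2 → I/I/S on L2; bus BusRd; mem=0
  op22 P2: store L0 := 61 → I/I/M on L0; bus BusRdX Flush; mem=69
  op23 P0: load  L0 → S/I/S on L0; bus BusRd Flush; mem=61
  op24 P0: load  L0 → S/I/S on L0; bus (none); mem=61
  op25 P1: load  L0 → S/S/S on L0; bus BusRd; mem=61
  op26 P2: store L0 := 9 → I/I/M on L0; bus BusRdX; mem=61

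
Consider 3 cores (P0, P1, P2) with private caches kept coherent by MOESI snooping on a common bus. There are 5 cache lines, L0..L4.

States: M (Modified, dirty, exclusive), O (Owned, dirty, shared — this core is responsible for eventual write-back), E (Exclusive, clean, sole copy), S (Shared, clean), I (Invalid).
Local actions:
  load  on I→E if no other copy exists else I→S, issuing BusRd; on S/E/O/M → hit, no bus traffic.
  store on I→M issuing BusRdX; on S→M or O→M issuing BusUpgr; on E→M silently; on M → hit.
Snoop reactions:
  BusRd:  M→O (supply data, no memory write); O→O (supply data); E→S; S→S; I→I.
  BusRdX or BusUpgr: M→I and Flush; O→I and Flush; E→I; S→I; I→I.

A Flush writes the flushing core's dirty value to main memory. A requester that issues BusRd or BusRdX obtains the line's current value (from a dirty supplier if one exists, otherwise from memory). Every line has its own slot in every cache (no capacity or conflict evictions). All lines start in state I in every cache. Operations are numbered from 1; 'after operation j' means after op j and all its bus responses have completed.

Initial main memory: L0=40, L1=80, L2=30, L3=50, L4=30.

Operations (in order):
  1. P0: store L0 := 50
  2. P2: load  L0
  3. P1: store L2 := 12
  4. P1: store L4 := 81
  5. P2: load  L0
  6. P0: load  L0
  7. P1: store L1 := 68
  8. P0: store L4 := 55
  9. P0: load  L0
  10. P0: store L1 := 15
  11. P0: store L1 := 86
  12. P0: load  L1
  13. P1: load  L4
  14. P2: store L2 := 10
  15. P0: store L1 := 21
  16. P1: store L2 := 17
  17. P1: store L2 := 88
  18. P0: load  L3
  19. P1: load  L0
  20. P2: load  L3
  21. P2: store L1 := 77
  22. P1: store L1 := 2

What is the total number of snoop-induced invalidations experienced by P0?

  op1 P0: store L0 := 50 → M/I/I on L0; bus BusRdX; mem=40
  op2 P2: load  L0 → O/I/S on L0; bus BusRd; mem=40
  op3 P1: store L2 := 12 → I/M/I on L2; bus BusRdX; mem=30
  op4 P1: store L4 := 81 → I/M/I on L4; bus BusRdX; mem=30
  op5 P2: load  L0 → O/I/S on L0; bus (none); mem=40
  op6 P0: load  L0 → O/I/S on L0; bus (none); mem=40
  op7 P1: store L1 := 68 → I/M/I on L1; bus BusRdX; mem=80
  op8 P0: store L4 := 55 → M/I/I on L4; bus BusRdX Flush; mem=81
  op9 P0: load  L0 → O/I/S on L0; bus (none); mem=40
  op10 P0: store L1 := 15 → M/I/I on L1; bus BusRdX Flush; mem=68
  op11 P0: store L1 := 86 → M/I/I on L1; bus (none); mem=68
  op12 P0: load  L1 → M/I/I on L1; bus (none); mem=68
  op13 P1: load  L4 → O/S/I on L4; bus BusRd; mem=81
  op14 P2: store L2 := 10 → I/I/M on L2; bus BusRdX Flush; mem=12
  op15 P0: store L1 := 21 → M/I/I on L1; bus (none); mem=68
  op16 P1: store L2 := 17 → I/M/I on L2; bus BusRdX Flush; mem=10
  op17 P1: store L2 := 88 → I/M/I on L2; bus (none); mem=10
  op18 P0: load  L3 → E/I/I on L3; bus BusRd; mem=50
  op19 P1: load  L0 → O/S/S on L0; bus BusRd; mem=40
  op20 P2: load  L3 → S/I/S on L3; bus BusRd; mem=50
  op21 P2: store L1 := 77 → I/I/M on L1; bus BusRdX Flush; mem=21
  op22 P1: store L1 := 2 → I/M/I on L1; bus BusRdX Flush; mem=77

invalidations = 1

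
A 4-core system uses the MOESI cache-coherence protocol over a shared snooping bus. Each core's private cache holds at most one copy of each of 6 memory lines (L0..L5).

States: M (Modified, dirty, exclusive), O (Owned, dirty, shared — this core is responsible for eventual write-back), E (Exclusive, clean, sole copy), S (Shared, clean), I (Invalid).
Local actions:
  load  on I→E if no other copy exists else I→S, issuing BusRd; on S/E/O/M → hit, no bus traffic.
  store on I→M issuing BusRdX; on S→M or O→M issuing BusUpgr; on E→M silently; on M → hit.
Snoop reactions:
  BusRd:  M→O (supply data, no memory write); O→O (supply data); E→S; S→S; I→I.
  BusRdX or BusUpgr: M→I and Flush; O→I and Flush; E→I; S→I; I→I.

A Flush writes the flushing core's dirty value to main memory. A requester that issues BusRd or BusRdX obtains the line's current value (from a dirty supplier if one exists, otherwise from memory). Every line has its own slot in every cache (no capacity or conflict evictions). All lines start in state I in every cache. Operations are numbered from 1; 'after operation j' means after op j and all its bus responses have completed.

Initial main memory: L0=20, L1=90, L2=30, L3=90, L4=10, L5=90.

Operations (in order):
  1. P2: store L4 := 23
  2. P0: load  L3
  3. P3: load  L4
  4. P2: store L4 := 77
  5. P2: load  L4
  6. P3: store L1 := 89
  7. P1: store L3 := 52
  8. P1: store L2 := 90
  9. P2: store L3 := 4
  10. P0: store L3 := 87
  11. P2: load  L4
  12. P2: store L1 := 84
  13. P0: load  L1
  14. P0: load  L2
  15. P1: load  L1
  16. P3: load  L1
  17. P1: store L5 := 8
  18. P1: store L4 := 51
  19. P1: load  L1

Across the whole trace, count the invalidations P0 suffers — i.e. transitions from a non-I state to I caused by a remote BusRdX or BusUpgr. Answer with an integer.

invalidations = 1

step 1: P2: store L4 := 23  ⟶  IIMI  (L4)  txn=BusRdX  M[L4]=10
step 2: P0: load  L3  ⟶  EIII  (L3)  txn=BusRd  M[L3]=90
step 3: P3: load  L4  ⟶  IIOS  (L4)  txn=BusRd  M[L4]=10
step 4: P2: store L4 := 77  ⟶  IIMI  (L4)  txn=BusUpgr  M[L4]=10
step 5: P2: load  L4  ⟶  IIMI  (L4)  txn=∅  M[L4]=10
step 6: P3: store L1 := 89  ⟶  IIIM  (L1)  txn=BusRdX  M[L1]=90
step 7: P1: store L3 := 52  ⟶  IMII  (L3)  txn=BusRdX  M[L3]=90
step 8: P1: store L2 := 90  ⟶  IMII  (L2)  txn=BusRdX  M[L2]=30
step 9: P2: store L3 := 4  ⟶  IIMI  (L3)  txn=BusRdX+Flush  M[L3]=52
step 10: P0: store L3 := 87  ⟶  MIII  (L3)  txn=BusRdX+Flush  M[L3]=4
step 11: P2: load  L4  ⟶  IIMI  (L4)  txn=∅  M[L4]=10
step 12: P2: store L1 := 84  ⟶  IIMI  (L1)  txn=BusRdX+Flush  M[L1]=89
step 13: P0: load  L1  ⟶  SIOI  (L1)  txn=BusRd  M[L1]=89
step 14: P0: load  L2  ⟶  SOII  (L2)  txn=BusRd  M[L2]=30
step 15: P1: load  L1  ⟶  SSOI  (L1)  txn=BusRd  M[L1]=89
step 16: P3: load  L1  ⟶  SSOS  (L1)  txn=BusRd  M[L1]=89
step 17: P1: store L5 := 8  ⟶  IMII  (L5)  txn=BusRdX  M[L5]=90
step 18: P1: store L4 := 51  ⟶  IMII  (L4)  txn=BusRdX+Flush  M[L4]=77
step 19: P1: load  L1  ⟶  SSOS  (L1)  txn=∅  M[L1]=89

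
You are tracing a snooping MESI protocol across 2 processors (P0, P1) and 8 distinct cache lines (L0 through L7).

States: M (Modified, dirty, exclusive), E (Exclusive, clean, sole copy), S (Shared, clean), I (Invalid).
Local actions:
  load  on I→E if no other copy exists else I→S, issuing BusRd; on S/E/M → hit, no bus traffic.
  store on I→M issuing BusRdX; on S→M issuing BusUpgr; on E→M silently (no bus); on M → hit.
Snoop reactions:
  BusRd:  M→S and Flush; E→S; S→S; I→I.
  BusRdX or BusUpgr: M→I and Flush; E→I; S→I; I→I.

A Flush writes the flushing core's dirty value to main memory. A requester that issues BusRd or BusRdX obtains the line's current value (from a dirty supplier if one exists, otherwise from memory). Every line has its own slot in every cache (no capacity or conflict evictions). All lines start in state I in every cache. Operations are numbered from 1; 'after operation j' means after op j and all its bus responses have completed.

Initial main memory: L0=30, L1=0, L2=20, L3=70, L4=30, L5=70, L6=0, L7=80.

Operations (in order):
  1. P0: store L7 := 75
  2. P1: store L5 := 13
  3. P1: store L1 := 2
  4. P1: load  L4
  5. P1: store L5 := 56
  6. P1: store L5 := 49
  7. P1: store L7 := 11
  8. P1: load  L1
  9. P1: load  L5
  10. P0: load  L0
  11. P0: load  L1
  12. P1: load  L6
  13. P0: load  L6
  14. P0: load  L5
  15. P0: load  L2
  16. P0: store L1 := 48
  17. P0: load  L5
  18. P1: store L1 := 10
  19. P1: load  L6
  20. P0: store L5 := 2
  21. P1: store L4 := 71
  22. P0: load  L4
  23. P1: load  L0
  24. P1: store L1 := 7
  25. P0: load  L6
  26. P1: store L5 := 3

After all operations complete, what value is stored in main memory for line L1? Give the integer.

  op1 P0: store L7 := 75 → M/I on L7; bus BusRdX; mem=80
  op2 P1: store L5 := 13 → I/M on L5; bus BusRdX; mem=70
  op3 P1: store L1 := 2 → I/M on L1; bus BusRdX; mem=0
  op4 P1: load  L4 → I/E on L4; bus BusRd; mem=30
  op5 P1: store L5 := 56 → I/M on L5; bus (none); mem=70
  op6 P1: store L5 := 49 → I/M on L5; bus (none); mem=70
  op7 P1: store L7 := 11 → I/M on L7; bus BusRdX Flush; mem=75
  op8 P1: load  L1 → I/M on L1; bus (none); mem=0
  op9 P1: load  L5 → I/M on L5; bus (none); mem=70
  op10 P0: load  L0 → E/I on L0; bus BusRd; mem=30
  op11 P0: load  L1 → S/S on L1; bus BusRd Flush; mem=2
  op12 P1: load  L6 → I/E on L6; bus BusRd; mem=0
  op13 P0: load  L6 → S/S on L6; bus BusRd; mem=0
  op14 P0: load  L5 → S/S on L5; bus BusRd Flush; mem=49
  op15 P0: load  L2 → E/I on L2; bus BusRd; mem=20
  op16 P0: store L1 := 48 → M/I on L1; bus BusUpgr; mem=2
  op17 P0: load  L5 → S/S on L5; bus (none); mem=49
  op18 P1: store L1 := 10 → I/M on L1; bus BusRdX Flush; mem=48
  op19 P1: load  L6 → S/S on L6; bus (none); mem=0
  op20 P0: store L5 := 2 → M/I on L5; bus BusUpgr; mem=49
  op21 P1: store L4 := 71 → I/M on L4; bus (none); mem=30
  op22 P0: load  L4 → S/S on L4; bus BusRd Flush; mem=71
  op23 P1: load  L0 → S/S on L0; bus BusRd; mem=30
  op24 P1: store L1 := 7 → I/M on L1; bus (none); mem=48
  op25 P0: load  L6 → S/S on L6; bus (none); mem=0
  op26 P1: store L5 := 3 → I/M on L5; bus BusRdX Flush; mem=2

memory[L1] = 48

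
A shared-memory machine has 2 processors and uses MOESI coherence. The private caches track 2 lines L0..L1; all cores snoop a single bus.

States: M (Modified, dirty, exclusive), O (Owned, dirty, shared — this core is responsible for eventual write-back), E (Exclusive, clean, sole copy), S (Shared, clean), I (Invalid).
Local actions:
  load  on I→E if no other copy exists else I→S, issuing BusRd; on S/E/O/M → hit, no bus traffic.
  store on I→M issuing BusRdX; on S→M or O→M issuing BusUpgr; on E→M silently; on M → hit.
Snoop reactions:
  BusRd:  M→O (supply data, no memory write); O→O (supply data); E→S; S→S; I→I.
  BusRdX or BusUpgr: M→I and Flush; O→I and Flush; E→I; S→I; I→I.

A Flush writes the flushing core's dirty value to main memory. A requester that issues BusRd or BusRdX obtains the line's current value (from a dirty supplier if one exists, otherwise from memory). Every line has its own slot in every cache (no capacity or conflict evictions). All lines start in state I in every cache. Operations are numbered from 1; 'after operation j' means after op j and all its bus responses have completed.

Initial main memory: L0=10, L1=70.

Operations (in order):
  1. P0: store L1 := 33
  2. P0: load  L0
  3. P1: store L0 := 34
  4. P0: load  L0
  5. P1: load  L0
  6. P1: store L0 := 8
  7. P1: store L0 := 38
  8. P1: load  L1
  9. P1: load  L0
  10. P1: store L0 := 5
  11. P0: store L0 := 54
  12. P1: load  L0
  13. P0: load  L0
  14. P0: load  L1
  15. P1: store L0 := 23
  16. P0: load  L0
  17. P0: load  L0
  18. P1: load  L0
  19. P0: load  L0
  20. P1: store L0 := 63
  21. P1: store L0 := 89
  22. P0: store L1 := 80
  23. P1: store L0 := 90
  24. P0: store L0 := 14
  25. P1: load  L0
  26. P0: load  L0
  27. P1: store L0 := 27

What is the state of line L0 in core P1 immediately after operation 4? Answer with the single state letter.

state = O

1. P0: store L1 := 33  bus=[BusRdX]  L1: P0=M P1=I  mem[L1]=70
2. P0: load  L0  bus=[BusRd]  L0: P0=E P1=I  mem[L0]=10
3. P1: store L0 := 34  bus=[BusRdX]  L0: P0=I P1=M  mem[L0]=10
4. P0: load  L0  bus=[BusRd]  L0: P0=S P1=O  mem[L0]=10
5. P1: load  L0  bus=[-]  L0: P0=S P1=O  mem[L0]=10
6. P1: store L0 := 8  bus=[BusUpgr]  L0: P0=I P1=M  mem[L0]=10
7. P1: store L0 := 38  bus=[-]  L0: P0=I P1=M  mem[L0]=10
8. P1: load  L1  bus=[BusRd]  L1: P0=O P1=S  mem[L1]=70
9. P1: load  L0  bus=[-]  L0: P0=I P1=M  mem[L0]=10
10. P1: store L0 := 5  bus=[-]  L0: P0=I P1=M  mem[L0]=10
11. P0: store L0 := 54  bus=[BusRdX,Flush]  L0: P0=M P1=I  mem[L0]=5
12. P1: load  L0  bus=[BusRd]  L0: P0=O P1=S  mem[L0]=5
13. P0: load  L0  bus=[-]  L0: P0=O P1=S  mem[L0]=5
14. P0: load  L1  bus=[-]  L1: P0=O P1=S  mem[L1]=70
15. P1: store L0 := 23  bus=[BusUpgr,Flush]  L0: P0=I P1=M  mem[L0]=54
16. P0: load  L0  bus=[BusRd]  L0: P0=S P1=O  mem[L0]=54
17. P0: load  L0  bus=[-]  L0: P0=S P1=O  mem[L0]=54
18. P1: load  L0  bus=[-]  L0: P0=S P1=O  mem[L0]=54
19. P0: load  L0  bus=[-]  L0: P0=S P1=O  mem[L0]=54
20. P1: store L0 := 63  bus=[BusUpgr]  L0: P0=I P1=M  mem[L0]=54
21. P1: store L0 := 89  bus=[-]  L0: P0=I P1=M  mem[L0]=54
22. P0: store L1 := 80  bus=[BusUpgr]  L1: P0=M P1=I  mem[L1]=70
23. P1: store L0 := 90  bus=[-]  L0: P0=I P1=M  mem[L0]=54
24. P0: store L0 := 14  bus=[BusRdX,Flush]  L0: P0=M P1=I  mem[L0]=90
25. P1: load  L0  bus=[BusRd]  L0: P0=O P1=S  mem[L0]=90
26. P0: load  L0  bus=[-]  L0: P0=O P1=S  mem[L0]=90
27. P1: store L0 := 27  bus=[BusUpgr,Flush]  L0: P0=I P1=M  mem[L0]=14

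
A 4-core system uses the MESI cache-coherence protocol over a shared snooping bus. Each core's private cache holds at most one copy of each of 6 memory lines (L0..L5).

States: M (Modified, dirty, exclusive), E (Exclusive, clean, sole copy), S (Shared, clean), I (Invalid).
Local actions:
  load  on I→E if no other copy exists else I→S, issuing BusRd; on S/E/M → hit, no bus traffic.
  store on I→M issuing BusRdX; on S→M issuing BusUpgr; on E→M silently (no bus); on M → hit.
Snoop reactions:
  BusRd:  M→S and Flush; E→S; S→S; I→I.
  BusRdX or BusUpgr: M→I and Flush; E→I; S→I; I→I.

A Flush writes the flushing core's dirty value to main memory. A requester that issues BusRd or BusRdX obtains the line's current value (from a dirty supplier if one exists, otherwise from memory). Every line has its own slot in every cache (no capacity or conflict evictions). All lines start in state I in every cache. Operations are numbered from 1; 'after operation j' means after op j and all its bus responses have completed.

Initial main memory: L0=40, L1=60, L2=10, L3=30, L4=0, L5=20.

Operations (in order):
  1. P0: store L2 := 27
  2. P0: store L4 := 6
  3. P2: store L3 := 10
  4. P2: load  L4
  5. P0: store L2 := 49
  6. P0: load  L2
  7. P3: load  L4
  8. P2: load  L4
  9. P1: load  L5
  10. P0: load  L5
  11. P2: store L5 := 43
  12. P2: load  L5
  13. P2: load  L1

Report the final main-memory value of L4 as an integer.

  op1 P0: store L2 := 27 → M/I/I/I on L2; bus BusRdX; mem=10
  op2 P0: store L4 := 6 → M/I/I/I on L4; bus BusRdX; mem=0
  op3 P2: store L3 := 10 → I/I/M/I on L3; bus BusRdX; mem=30
  op4 P2: load  L4 → S/I/S/I on L4; bus BusRd Flush; mem=6
  op5 P0: store L2 := 49 → M/I/I/I on L2; bus (none); mem=10
  op6 P0: load  L2 → M/I/I/I on L2; bus (none); mem=10
  op7 P3: load  L4 → S/I/S/S on L4; bus BusRd; mem=6
  op8 P2: load  L4 → S/I/S/S on L4; bus (none); mem=6
  op9 P1: load  L5 → I/E/I/I on L5; bus BusRd; mem=20
  op10 P0: load  L5 → S/S/I/I on L5; bus BusRd; mem=20
  op11 P2: store L5 := 43 → I/I/M/I on L5; bus BusRdX; mem=20
  op12 P2: load  L5 → I/I/M/I on L5; bus (none); mem=20
  op13 P2: load  L1 → I/I/E/I on L1; bus BusRd; mem=60

memory[L4] = 6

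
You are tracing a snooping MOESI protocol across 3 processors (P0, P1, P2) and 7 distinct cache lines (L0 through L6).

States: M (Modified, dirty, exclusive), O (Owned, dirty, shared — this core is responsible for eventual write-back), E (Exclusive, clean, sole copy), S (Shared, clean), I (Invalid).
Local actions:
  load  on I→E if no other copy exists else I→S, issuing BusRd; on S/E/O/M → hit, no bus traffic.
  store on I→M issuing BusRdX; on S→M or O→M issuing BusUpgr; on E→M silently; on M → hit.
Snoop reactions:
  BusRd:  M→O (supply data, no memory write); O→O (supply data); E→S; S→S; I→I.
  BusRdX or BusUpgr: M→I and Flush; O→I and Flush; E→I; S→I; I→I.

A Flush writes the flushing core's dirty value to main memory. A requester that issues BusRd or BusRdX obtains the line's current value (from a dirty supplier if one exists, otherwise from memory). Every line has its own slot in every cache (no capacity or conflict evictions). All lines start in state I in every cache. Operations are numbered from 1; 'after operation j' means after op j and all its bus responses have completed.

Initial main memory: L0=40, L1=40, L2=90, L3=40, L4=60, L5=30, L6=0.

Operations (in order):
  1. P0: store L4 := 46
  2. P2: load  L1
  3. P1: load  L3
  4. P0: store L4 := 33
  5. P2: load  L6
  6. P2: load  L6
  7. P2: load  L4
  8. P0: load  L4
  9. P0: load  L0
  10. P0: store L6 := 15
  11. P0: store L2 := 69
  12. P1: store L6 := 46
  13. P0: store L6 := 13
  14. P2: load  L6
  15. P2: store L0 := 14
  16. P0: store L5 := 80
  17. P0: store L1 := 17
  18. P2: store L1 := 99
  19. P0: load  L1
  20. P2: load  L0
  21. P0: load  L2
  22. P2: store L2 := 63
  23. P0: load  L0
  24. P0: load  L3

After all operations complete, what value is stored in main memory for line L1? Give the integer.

1. P0: store L4 := 46  bus=[BusRdX]  L4: P0=M P1=I P2=I  mem[L4]=60
2. P2: load  L1  bus=[BusRd]  L1: P0=I P1=I P2=E  mem[L1]=40
3. P1: load  L3  bus=[BusRd]  L3: P0=I P1=E P2=I  mem[L3]=40
4. P0: store L4 := 33  bus=[-]  L4: P0=M P1=I P2=I  mem[L4]=60
5. P2: load  L6  bus=[BusRd]  L6: P0=I P1=I P2=E  mem[L6]=0
6. P2: load  L6  bus=[-]  L6: P0=I P1=I P2=E  mem[L6]=0
7. P2: load  L4  bus=[BusRd]  L4: P0=O P1=I P2=S  mem[L4]=60
8. P0: load  L4  bus=[-]  L4: P0=O P1=I P2=S  mem[L4]=60
9. P0: load  L0  bus=[BusRd]  L0: P0=E P1=I P2=I  mem[L0]=40
10. P0: store L6 := 15  bus=[BusRdX]  L6: P0=M P1=I P2=I  mem[L6]=0
11. P0: store L2 := 69  bus=[BusRdX]  L2: P0=M P1=I P2=I  mem[L2]=90
12. P1: store L6 := 46  bus=[BusRdX,Flush]  L6: P0=I P1=M P2=I  mem[L6]=15
13. P0: store L6 := 13  bus=[BusRdX,Flush]  L6: P0=M P1=I P2=I  mem[L6]=46
14. P2: load  L6  bus=[BusRd]  L6: P0=O P1=I P2=S  mem[L6]=46
15. P2: store L0 := 14  bus=[BusRdX]  L0: P0=I P1=I P2=M  mem[L0]=40
16. P0: store L5 := 80  bus=[BusRdX]  L5: P0=M P1=I P2=I  mem[L5]=30
17. P0: store L1 := 17  bus=[BusRdX]  L1: P0=M P1=I P2=I  mem[L1]=40
18. P2: store L1 := 99  bus=[BusRdX,Flush]  L1: P0=I P1=I P2=M  mem[L1]=17
19. P0: load  L1  bus=[BusRd]  L1: P0=S P1=I P2=O  mem[L1]=17
20. P2: load  L0  bus=[-]  L0: P0=I P1=I P2=M  mem[L0]=40
21. P0: load  L2  bus=[-]  L2: P0=M P1=I P2=I  mem[L2]=90
22. P2: store L2 := 63  bus=[BusRdX,Flush]  L2: P0=I P1=I P2=M  mem[L2]=69
23. P0: load  L0  bus=[BusRd]  L0: P0=S P1=I P2=O  mem[L0]=40
24. P0: load  L3  bus=[BusRd]  L3: P0=S P1=S P2=I  mem[L3]=40

memory[L1] = 17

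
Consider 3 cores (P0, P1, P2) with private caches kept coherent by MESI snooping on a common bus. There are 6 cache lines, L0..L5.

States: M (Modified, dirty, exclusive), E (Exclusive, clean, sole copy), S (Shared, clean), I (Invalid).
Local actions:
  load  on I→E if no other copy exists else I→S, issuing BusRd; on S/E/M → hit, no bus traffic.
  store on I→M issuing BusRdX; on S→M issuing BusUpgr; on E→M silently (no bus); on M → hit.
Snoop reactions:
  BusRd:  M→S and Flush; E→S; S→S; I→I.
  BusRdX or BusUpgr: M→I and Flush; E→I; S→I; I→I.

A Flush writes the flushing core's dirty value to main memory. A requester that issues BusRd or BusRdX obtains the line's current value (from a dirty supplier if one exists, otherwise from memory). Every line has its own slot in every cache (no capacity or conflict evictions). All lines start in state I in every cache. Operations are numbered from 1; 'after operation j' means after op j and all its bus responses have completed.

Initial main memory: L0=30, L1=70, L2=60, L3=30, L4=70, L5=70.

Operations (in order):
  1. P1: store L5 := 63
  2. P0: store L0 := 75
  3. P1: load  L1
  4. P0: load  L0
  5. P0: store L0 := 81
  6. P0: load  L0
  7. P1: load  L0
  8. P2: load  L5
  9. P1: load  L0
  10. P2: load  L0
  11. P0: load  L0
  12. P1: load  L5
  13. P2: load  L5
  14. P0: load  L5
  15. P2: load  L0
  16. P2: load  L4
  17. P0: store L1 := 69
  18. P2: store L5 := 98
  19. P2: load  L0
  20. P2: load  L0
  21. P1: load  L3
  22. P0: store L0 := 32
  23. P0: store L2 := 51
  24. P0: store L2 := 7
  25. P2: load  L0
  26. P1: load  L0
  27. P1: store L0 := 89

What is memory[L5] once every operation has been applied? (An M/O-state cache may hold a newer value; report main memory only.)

memory[L5] = 63

  op1 P1: store L5 := 63 → I/M/I on L5; bus BusRdX; mem=70
  op2 P0: store L0 := 75 → M/I/I on L0; bus BusRdX; mem=30
  op3 P1: load  L1 → I/E/I on L1; bus BusRd; mem=70
  op4 P0: load  L0 → M/I/I on L0; bus (none); mem=30
  op5 P0: store L0 := 81 → M/I/I on L0; bus (none); mem=30
  op6 P0: load  L0 → M/I/I on L0; bus (none); mem=30
  op7 P1: load  L0 → S/S/I on L0; bus BusRd Flush; mem=81
  op8 P2: load  L5 → I/S/S on L5; bus BusRd Flush; mem=63
  op9 P1: load  L0 → S/S/I on L0; bus (none); mem=81
  op10 P2: load  L0 → S/S/S on L0; bus BusRd; mem=81
  op11 P0: load  L0 → S/S/S on L0; bus (none); mem=81
  op12 P1: load  L5 → I/S/S on L5; bus (none); mem=63
  op13 P2: load  L5 → I/S/S on L5; bus (none); mem=63
  op14 P0: load  L5 → S/S/S on L5; bus BusRd; mem=63
  op15 P2: load  L0 → S/S/S on L0; bus (none); mem=81
  op16 P2: load  L4 → I/I/E on L4; bus BusRd; mem=70
  op17 P0: store L1 := 69 → M/I/I on L1; bus BusRdX; mem=70
  op18 P2: store L5 := 98 → I/I/M on L5; bus BusUpgr; mem=63
  op19 P2: load  L0 → S/S/S on L0; bus (none); mem=81
  op20 P2: load  L0 → S/S/S on L0; bus (none); mem=81
  op21 P1: load  L3 → I/E/I on L3; bus BusRd; mem=30
  op22 P0: store L0 := 32 → M/I/I on L0; bus BusUpgr; mem=81
  op23 P0: store L2 := 51 → M/I/I on L2; bus BusRdX; mem=60
  op24 P0: store L2 := 7 → M/I/I on L2; bus (none); mem=60
  op25 P2: load  L0 → S/I/S on L0; bus BusRd Flush; mem=32
  op26 P1: load  L0 → S/S/S on L0; bus BusRd; mem=32
  op27 P1: store L0 := 89 → I/M/I on L0; bus BusUpgr; mem=32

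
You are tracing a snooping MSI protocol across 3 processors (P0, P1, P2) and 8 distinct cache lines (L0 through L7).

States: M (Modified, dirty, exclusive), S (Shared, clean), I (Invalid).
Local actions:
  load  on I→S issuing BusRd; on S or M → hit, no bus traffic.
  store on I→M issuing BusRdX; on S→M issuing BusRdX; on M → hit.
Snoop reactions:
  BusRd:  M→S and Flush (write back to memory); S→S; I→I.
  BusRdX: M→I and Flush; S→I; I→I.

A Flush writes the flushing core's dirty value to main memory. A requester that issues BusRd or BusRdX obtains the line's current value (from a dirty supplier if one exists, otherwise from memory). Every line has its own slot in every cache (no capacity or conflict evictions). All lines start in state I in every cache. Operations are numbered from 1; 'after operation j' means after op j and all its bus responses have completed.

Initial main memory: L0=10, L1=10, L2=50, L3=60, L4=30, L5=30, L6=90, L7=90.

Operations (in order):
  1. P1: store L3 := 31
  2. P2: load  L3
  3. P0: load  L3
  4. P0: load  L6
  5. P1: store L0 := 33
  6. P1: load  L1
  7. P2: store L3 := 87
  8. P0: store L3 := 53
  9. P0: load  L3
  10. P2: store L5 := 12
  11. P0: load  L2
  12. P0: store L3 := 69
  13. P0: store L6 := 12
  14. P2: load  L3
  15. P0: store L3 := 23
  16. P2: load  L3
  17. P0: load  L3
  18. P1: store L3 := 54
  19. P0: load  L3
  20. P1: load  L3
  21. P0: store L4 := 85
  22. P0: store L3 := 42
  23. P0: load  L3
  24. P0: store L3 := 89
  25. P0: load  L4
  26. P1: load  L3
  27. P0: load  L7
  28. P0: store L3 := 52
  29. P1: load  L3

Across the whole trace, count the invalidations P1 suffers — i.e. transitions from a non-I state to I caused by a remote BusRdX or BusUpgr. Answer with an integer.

invalidations = 3

1. P1: store L3 := 31  bus=[BusRdX]  L3: P0=I P1=M P2=I  mem[L3]=60
2. P2: load  L3  bus=[BusRd,Flush]  L3: P0=I P1=S P2=S  mem[L3]=31
3. P0: load  L3  bus=[BusRd]  L3: P0=S P1=S P2=S  mem[L3]=31
4. P0: load  L6  bus=[BusRd]  L6: P0=S P1=I P2=I  mem[L6]=90
5. P1: store L0 := 33  bus=[BusRdX]  L0: P0=I P1=M P2=I  mem[L0]=10
6. P1: load  L1  bus=[BusRd]  L1: P0=I P1=S P2=I  mem[L1]=10
7. P2: store L3 := 87  bus=[BusRdX]  L3: P0=I P1=I P2=M  mem[L3]=31
8. P0: store L3 := 53  bus=[BusRdX,Flush]  L3: P0=M P1=I P2=I  mem[L3]=87
9. P0: load  L3  bus=[-]  L3: P0=M P1=I P2=I  mem[L3]=87
10. P2: store L5 := 12  bus=[BusRdX]  L5: P0=I P1=I P2=M  mem[L5]=30
11. P0: load  L2  bus=[BusRd]  L2: P0=S P1=I P2=I  mem[L2]=50
12. P0: store L3 := 69  bus=[-]  L3: P0=M P1=I P2=I  mem[L3]=87
13. P0: store L6 := 12  bus=[BusRdX]  L6: P0=M P1=I P2=I  mem[L6]=90
14. P2: load  L3  bus=[BusRd,Flush]  L3: P0=S P1=I P2=S  mem[L3]=69
15. P0: store L3 := 23  bus=[BusRdX]  L3: P0=M P1=I P2=I  mem[L3]=69
16. P2: load  L3  bus=[BusRd,Flush]  L3: P0=S P1=I P2=S  mem[L3]=23
17. P0: load  L3  bus=[-]  L3: P0=S P1=I P2=S  mem[L3]=23
18. P1: store L3 := 54  bus=[BusRdX]  L3: P0=I P1=M P2=I  mem[L3]=23
19. P0: load  L3  bus=[BusRd,Flush]  L3: P0=S P1=S P2=I  mem[L3]=54
20. P1: load  L3  bus=[-]  L3: P0=S P1=S P2=I  mem[L3]=54
21. P0: store L4 := 85  bus=[BusRdX]  L4: P0=M P1=I P2=I  mem[L4]=30
22. P0: store L3 := 42  bus=[BusRdX]  L3: P0=M P1=I P2=I  mem[L3]=54
23. P0: load  L3  bus=[-]  L3: P0=M P1=I P2=I  mem[L3]=54
24. P0: store L3 := 89  bus=[-]  L3: P0=M P1=I P2=I  mem[L3]=54
25. P0: load  L4  bus=[-]  L4: P0=M P1=I P2=I  mem[L4]=30
26. P1: load  L3  bus=[BusRd,Flush]  L3: P0=S P1=S P2=I  mem[L3]=89
27. P0: load  L7  bus=[BusRd]  L7: P0=S P1=I P2=I  mem[L7]=90
28. P0: store L3 := 52  bus=[BusRdX]  L3: P0=M P1=I P2=I  mem[L3]=89
29. P1: load  L3  bus=[BusRd,Flush]  L3: P0=S P1=S P2=I  mem[L3]=52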